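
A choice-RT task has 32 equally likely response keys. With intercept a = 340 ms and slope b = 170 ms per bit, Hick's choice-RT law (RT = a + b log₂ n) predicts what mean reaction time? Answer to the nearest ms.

1190 ms

log₂(32) = 5 bits, so RT = 340 + 170 × 5 ≈ 1190.000 ms.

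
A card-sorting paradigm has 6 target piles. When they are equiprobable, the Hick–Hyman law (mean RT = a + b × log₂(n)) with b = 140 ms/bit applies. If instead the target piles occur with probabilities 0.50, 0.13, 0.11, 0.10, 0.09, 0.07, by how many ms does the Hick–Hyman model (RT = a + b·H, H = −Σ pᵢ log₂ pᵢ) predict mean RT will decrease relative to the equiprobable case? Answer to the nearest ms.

The RT saving is b·ΔH. Equiprobable H₀ = log₂(6) = 2.5850 bits; with the given probabilities H = 2.1463 bits.
b·(H₀ − H) = 140 × (2.5850 − 2.1463) = 61.41 ms.

61 ms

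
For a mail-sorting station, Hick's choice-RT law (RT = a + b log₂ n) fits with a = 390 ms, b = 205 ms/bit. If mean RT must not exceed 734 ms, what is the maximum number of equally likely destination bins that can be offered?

Set 390 + 205·log₂ n ≤ 734 → log₂ n ≤ (734 − 390)/205 = 1.6780.
So n ≤ 2^1.6780 = 3.200; the largest integer n is 3.

3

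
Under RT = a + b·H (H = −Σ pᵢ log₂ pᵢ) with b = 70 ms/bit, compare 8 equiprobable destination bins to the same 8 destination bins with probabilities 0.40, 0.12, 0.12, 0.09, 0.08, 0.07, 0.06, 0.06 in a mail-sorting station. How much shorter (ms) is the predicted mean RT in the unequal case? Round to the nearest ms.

The RT saving is b·ΔH. Equiprobable H₀ = log₂(8) = 3.0000 bits; with the given probabilities H = 2.6227 bits.
b·(H₀ − H) = 70 × (3.0000 − 2.6227) = 26.41 ms.

26 ms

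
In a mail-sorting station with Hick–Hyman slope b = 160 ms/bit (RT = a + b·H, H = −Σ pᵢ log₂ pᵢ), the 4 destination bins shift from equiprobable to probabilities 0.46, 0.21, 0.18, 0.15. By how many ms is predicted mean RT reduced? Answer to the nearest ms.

Equiprobable entropy H₀ = log₂ 4 = 2.0000 bits.
Skewed entropy H = −Σ pᵢ log₂ pᵢ = 1.8440 bits.
ΔRT = b·(H₀ − H) = 160 × 0.1560 = 24.96 ms.

25 ms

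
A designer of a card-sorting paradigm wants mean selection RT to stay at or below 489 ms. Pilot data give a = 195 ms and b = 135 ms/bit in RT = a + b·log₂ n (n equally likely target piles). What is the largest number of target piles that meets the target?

Set 195 + 135·log₂ n ≤ 489 → log₂ n ≤ (489 − 195)/135 = 2.1778.
So n ≤ 2^2.1778 = 4.525; the largest integer n is 4.

4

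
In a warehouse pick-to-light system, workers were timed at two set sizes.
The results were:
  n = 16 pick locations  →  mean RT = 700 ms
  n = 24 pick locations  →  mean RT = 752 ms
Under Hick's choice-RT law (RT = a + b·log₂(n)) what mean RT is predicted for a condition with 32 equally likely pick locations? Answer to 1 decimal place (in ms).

788.9 ms

RT is linear in log₂ n, so two points fix the line:
  b = (752 − 700) / (log₂ 24 − log₂ 16) = 52 / (4.5850 − 4) = 88.895 ms/bit
  a = 700 − 88.895 × 4 = 344.422 ms
Then RT(32) = 344.422 + 88.895 × log₂ 32 = 344.422 + 88.895 × 5 ≈ 788.895 ms.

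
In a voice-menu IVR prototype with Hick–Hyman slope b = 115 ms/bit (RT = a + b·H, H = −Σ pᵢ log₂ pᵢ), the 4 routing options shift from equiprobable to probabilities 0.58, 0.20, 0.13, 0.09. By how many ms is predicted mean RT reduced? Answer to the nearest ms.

44 ms

Equiprobable entropy H₀ = log₂ 4 = 2.0000 bits.
Skewed entropy H = −Σ pᵢ log₂ pᵢ = 1.6155 bits.
ΔRT = b·(H₀ − H) = 115 × 0.3845 = 44.22 ms.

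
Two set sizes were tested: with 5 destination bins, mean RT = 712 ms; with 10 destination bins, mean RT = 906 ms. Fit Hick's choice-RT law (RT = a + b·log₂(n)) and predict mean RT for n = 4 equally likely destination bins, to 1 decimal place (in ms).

649.5 ms

Solve the two-equation system in a and b:
  b = (906 − 712) / (log₂ 10 − log₂ 5) = 194 / (3.3219 − 2.3219) = 194.000 ms/bit
  a = 712 − 194.000 × 2.3219 = 261.546 ms
Then RT(4) = 261.546 + 194.000 × log₂ 4 = 261.546 + 194.000 × 2 ≈ 649.546 ms.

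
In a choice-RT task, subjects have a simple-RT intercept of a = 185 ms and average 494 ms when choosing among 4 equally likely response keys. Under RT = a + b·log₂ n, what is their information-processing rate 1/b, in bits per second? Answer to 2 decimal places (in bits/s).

6.47 bits/s

b = (494 − 185)/log₂ 4 = 309/2 = 154.500 ms per bit = 0.15450 s/bit; the reciprocal is 6.472 bits/s.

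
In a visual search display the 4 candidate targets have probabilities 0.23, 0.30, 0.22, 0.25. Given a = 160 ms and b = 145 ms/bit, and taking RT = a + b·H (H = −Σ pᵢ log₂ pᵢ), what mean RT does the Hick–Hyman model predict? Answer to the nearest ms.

Entropy contributions −pᵢ log₂ pᵢ: 0.4877, 0.5211, 0.4806, 0.5000; sum H = 1.9893 bits.
RT = a + bH = 160 + 145·1.9893 = 448.45 ms.

448 ms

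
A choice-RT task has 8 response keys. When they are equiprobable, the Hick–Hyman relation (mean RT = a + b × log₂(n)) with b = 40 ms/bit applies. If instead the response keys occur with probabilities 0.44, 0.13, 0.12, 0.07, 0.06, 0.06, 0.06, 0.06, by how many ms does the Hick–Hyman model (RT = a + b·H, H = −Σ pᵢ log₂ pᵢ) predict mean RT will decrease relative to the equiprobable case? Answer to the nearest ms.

19 ms

Equiprobable entropy H₀ = log₂ 8 = 3.0000 bits.
Skewed entropy H = −Σ pᵢ log₂ pᵢ = 2.5135 bits.
ΔRT = b·(H₀ − H) = 40 × 0.4865 = 19.46 ms.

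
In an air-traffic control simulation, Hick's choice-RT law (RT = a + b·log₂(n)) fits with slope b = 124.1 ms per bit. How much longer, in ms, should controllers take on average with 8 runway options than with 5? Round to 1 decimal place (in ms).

84.1 ms

The intercept a cancels: ΔRT = b·(log₂ n₂ − log₂ n₁) = b·log₂(n₂/n₁).
log₂(8) − log₂(5) = 3 − 2.3219 = 0.6781.
ΔRT = 124.1 × 0.6781 = 84.149 ms.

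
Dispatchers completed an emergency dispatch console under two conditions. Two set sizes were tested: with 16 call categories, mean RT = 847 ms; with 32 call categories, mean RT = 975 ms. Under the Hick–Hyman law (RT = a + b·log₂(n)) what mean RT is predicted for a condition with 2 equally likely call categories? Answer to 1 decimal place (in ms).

463.0 ms

RT is linear in log₂ n, so two points fix the line:
  b = (975 − 847) / (log₂ 32 − log₂ 16) = 128 / (5 − 4) = 128.000 ms/bit
  a = 847 − 128.000 × 4 = 335.000 ms
Then RT(2) = 335.000 + 128.000 × log₂ 2 = 335.000 + 128.000 × 1 ≈ 463.000 ms.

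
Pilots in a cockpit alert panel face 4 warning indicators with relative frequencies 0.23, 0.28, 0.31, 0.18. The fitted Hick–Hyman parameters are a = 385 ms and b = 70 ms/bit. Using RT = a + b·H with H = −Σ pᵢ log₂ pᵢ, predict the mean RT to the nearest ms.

523 ms

H = 0.23·log₂(1/0.23) + 0.28·log₂(1/0.28) + 0.31·log₂(1/0.31) + 0.18·log₂(1/0.18) = 1.9710 bits.
RT = 385 + 70 × 1.9710 = 522.97 ms.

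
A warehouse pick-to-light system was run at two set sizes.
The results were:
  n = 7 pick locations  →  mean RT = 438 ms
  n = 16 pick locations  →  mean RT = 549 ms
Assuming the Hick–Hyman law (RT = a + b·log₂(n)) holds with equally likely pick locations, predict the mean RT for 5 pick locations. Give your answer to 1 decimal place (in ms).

392.8 ms

Fit slope and intercept:
  b = (549 − 438) / (log₂ 16 − log₂ 7) = 111 / (4 − 2.8074) = 93.070 ms/bit
  a = 438 − 93.070 × 2.8074 = 176.718 ms
Then RT(5) = 176.718 + 93.070 × log₂ 5 = 176.718 + 93.070 × 2.3219 ≈ 392.821 ms.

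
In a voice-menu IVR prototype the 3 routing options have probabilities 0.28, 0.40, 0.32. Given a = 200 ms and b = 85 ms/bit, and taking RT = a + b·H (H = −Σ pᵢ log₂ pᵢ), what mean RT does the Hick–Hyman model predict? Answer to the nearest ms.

333 ms

Entropy contributions −pᵢ log₂ pᵢ: 0.5142, 0.5288, 0.5260; sum H = 1.5690 bits.
RT = a + bH = 200 + 85·1.5690 = 333.37 ms.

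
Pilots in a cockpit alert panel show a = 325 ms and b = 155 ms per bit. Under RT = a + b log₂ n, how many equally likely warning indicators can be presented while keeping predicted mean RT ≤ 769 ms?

155·log₂ n ≤ 769 − 325 = 444, giving log₂ n ≤ 2.8645 and n ≤ 7.283. The largest whole number is 7.

7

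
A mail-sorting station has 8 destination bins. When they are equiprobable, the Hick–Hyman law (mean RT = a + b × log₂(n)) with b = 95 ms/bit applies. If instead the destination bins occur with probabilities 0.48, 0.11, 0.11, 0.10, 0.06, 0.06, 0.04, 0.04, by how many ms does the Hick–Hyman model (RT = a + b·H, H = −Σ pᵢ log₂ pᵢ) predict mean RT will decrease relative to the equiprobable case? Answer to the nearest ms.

57 ms

The RT saving is b·ΔH. Equiprobable H₀ = log₂(8) = 3.0000 bits; with the given probabilities H = 2.3996 bits.
b·(H₀ − H) = 95 × (3.0000 − 2.3996) = 57.04 ms.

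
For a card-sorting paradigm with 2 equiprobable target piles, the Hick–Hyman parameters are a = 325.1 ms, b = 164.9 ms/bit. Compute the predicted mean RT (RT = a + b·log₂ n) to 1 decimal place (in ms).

log₂(2) = 1 bits, so RT = 325.1 + 164.9 × 1 ≈ 490.000 ms.

490.0 ms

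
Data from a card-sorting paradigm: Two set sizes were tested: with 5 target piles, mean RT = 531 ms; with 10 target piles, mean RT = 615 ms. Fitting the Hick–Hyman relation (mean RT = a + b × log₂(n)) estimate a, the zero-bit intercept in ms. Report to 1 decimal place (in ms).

The slope on a log₂ axis is (615 − 531) / (3.3219 − 2.3219) = 84.000 ms/bit.
Intercept: a = 531 − 84.000·log₂(5) = 335.958 ms.

336.0 ms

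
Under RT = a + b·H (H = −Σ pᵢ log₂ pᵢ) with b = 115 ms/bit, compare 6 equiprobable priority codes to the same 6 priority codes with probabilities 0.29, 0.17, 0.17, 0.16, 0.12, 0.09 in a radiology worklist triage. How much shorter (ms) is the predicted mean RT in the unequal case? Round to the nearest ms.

Equiprobable entropy H₀ = log₂ 6 = 2.5850 bits.
Skewed entropy H = −Σ pᵢ log₂ pᵢ = 2.4898 bits.
ΔRT = b·(H₀ − H) = 115 × 0.0951 = 10.94 ms.

11 ms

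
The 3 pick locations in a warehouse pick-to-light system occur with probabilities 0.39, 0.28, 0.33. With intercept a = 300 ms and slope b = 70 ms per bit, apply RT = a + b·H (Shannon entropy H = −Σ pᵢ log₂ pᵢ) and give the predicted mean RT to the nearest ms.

410 ms

Entropy contributions −pᵢ log₂ pᵢ: 0.5298, 0.5142, 0.5278; sum H = 1.5718 bits.
RT = a + bH = 300 + 70·1.5718 = 410.03 ms.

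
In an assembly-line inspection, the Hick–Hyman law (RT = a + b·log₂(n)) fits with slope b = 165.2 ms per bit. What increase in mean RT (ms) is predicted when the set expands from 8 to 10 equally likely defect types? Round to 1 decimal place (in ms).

53.2 ms

Only the slope matters, since a is common to both: ΔRT = b·log₂(n₂/n₁).
log₂(10) − log₂(8) = 3.3219 − 3 = 0.3219.
ΔRT = 165.2 × 0.3219 = 53.183 ms.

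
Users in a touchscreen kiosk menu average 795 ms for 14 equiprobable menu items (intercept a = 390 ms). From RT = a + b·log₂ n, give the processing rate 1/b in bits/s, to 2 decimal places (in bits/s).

b = (795 − 390)/log₂ 14 = 405/3.8074 = 106.373 ms per bit = 0.10637 s/bit; the reciprocal is 9.401 bits/s.

9.40 bits/s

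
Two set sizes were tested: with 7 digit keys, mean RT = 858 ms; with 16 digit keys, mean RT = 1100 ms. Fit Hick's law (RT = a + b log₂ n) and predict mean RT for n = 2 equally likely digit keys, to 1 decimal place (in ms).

Solve the two-equation system in a and b:
  b = (1100 − 858) / (log₂ 16 − log₂ 7) = 242 / (4 − 2.8074) = 202.910 ms/bit
  a = 858 − 202.910 × 2.8074 = 288.359 ms
Then RT(2) = 288.359 + 202.910 × log₂ 2 = 288.359 + 202.910 × 1 ≈ 491.269 ms.

491.3 ms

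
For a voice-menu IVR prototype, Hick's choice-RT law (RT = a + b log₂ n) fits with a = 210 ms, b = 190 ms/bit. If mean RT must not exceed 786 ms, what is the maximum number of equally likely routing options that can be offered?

8

Information budget: (786 − 210)/190 = 3.0316 bits, so n ≤ 2^3.0316 = 8.177 → at most 8.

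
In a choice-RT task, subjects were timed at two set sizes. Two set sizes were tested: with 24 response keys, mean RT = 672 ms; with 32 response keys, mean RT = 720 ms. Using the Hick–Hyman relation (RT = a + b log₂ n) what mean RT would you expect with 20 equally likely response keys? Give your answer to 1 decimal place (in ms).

With log₂ n on the abscissa the relation is linear; from the two conditions:
  b = (720 − 672) / (log₂ 32 − log₂ 24) = 48 / (5 − 4.5850) = 115.652 ms/bit
  a = 672 − 115.652 × 4.5850 = 141.739 ms
Then RT(20) = 141.739 + 115.652 × log₂ 20 = 141.739 + 115.652 × 4.3219 ≈ 641.579 ms.

641.6 ms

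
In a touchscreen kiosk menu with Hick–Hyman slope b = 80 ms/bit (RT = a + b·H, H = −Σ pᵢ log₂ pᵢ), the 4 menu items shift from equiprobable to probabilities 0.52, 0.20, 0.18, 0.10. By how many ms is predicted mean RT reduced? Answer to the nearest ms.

21 ms

The RT saving is b·ΔH. Equiprobable H₀ = log₂(4) = 2.0000 bits; with the given probabilities H = 1.7325 bits.
b·(H₀ − H) = 80 × (2.0000 − 1.7325) = 21.40 ms.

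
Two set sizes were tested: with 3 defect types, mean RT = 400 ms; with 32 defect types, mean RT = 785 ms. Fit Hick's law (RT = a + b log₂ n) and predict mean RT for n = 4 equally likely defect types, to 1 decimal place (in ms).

446.8 ms

With log₂ n on the abscissa the relation is linear; from the two conditions:
  b = (785 − 400) / (log₂ 32 − log₂ 3) = 385 / (5 − 1.5850) = 112.737 ms/bit
  a = 400 − 112.737 × 1.5850 = 221.317 ms
Then RT(4) = 221.317 + 112.737 × log₂ 4 = 221.317 + 112.737 × 2 ≈ 446.790 ms.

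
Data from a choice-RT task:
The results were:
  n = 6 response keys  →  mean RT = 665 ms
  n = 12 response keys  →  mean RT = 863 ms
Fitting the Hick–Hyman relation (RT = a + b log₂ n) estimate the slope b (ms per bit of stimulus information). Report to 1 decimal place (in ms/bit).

b = (RT₂ − RT₁)/(log₂ n₂ − log₂ n₁) = (863 − 665)/(3.5850 − 2.5850) = 198.000 ms/bit.

198.0 ms/bit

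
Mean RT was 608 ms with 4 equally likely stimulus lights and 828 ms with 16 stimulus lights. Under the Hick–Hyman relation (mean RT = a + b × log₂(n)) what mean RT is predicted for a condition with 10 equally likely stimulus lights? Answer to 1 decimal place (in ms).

753.4 ms

RT is linear in log₂ n, so two points fix the line:
  b = (828 − 608) / (log₂ 16 − log₂ 4) = 220 / (4 − 2) = 110.000 ms/bit
  a = 608 − 110.000 × 2 = 388.000 ms
Then RT(10) = 388.000 + 110.000 × log₂ 10 = 388.000 + 110.000 × 3.3219 ≈ 753.412 ms.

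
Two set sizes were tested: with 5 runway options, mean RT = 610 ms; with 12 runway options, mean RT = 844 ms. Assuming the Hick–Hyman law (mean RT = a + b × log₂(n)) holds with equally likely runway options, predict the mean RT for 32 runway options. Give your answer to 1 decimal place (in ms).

1106.2 ms

RT is linear in log₂ n, so two points fix the line:
  b = (844 − 610) / (log₂ 12 − log₂ 5) = 234 / (3.5850 − 2.3219) = 185.268 ms/bit
  a = 610 − 185.268 × 2.3219 = 179.821 ms
Then RT(32) = 179.821 + 185.268 × log₂ 32 = 179.821 + 185.268 × 5 ≈ 1106.161 ms.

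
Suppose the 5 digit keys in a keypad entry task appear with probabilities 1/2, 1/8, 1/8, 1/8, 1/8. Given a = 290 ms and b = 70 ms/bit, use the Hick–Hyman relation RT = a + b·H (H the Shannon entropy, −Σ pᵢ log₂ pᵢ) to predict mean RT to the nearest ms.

H = −Σ pᵢ log₂ pᵢ = 0.5·1 + 0.125·3 + 0.125·3 + 0.125·3 + 0.125·3 = 2.000 bits.
RT = 290 + 70 × 2.000 = 430.00 ms.

430 ms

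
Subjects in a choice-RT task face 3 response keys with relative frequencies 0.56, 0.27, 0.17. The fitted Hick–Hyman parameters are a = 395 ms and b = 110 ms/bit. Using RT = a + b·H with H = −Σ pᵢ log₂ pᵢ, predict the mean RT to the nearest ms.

550 ms

Entropy contributions −pᵢ log₂ pᵢ: 0.4684, 0.5100, 0.4346; sum H = 1.4130 bits.
RT = a + bH = 395 + 110·1.4130 = 550.44 ms.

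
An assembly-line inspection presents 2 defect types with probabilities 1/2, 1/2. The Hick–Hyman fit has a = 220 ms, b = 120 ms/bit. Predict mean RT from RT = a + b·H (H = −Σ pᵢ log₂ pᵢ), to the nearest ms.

340 ms

H = −Σ pᵢ log₂ pᵢ = 0.5·1 + 0.5·1 = 1.000 bits.
RT = 220 + 120 × 1.000 = 340.00 ms.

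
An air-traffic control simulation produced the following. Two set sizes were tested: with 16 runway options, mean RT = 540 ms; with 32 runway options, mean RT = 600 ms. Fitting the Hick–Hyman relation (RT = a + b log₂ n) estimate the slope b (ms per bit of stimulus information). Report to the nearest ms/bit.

60 ms/bit

Slope: b = (600 − 540) / (log₂ 32 − log₂ 16) = 60/1.0000 = 60 ms/bit.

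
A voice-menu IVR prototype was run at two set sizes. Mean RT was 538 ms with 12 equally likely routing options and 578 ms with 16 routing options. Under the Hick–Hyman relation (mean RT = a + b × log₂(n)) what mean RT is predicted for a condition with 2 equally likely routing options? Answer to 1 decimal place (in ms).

288.9 ms

Fit slope and intercept:
  b = (578 − 538) / (log₂ 16 − log₂ 12) = 40 / (4 − 3.5850) = 96.377 ms/bit
  a = 538 − 96.377 × 3.5850 = 192.493 ms
Then RT(2) = 192.493 + 96.377 × log₂ 2 = 192.493 + 96.377 × 1 ≈ 288.869 ms.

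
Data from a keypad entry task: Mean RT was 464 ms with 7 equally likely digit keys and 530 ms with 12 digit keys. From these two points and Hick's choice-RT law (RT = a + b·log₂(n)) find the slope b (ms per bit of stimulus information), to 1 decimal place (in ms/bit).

84.9 ms/bit

The slope on a log₂ axis is (530 − 464) / (3.5850 − 2.8074) = 84.876 ms/bit.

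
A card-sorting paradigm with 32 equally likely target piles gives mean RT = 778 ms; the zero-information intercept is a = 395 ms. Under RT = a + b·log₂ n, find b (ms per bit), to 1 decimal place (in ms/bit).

76.6 ms/bit

32 alternatives carry log₂ 32 = 5 bits; the choice cost is 778 − 395 = 383 ms, so b = 383/5 = 76.600 ms/bit.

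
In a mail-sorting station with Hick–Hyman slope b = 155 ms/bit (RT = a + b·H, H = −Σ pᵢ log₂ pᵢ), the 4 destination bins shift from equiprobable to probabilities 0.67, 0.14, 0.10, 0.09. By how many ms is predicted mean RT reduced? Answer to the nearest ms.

88 ms

The RT saving is b·ΔH. Equiprobable H₀ = log₂(4) = 2.0000 bits; with the given probabilities H = 1.4291 bits.
b·(H₀ − H) = 155 × (2.0000 − 1.4291) = 88.50 ms.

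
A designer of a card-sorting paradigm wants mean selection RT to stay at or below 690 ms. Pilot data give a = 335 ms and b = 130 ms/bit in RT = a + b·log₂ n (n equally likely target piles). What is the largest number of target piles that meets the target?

6

Set 335 + 130·log₂ n ≤ 690 → log₂ n ≤ (690 − 335)/130 = 2.7308.
So n ≤ 2^2.7308 = 6.638; the largest integer n is 6.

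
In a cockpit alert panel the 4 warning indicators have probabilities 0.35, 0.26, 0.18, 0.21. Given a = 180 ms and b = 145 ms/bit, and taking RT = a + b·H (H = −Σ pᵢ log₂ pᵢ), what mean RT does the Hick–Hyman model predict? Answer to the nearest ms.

H = 0.35·log₂(1/0.35) + 0.26·log₂(1/0.26) + 0.18·log₂(1/0.18) + 0.21·log₂(1/0.21) = 1.9535 bits.
RT = 180 + 145 × 1.9535 = 463.26 ms.

463 ms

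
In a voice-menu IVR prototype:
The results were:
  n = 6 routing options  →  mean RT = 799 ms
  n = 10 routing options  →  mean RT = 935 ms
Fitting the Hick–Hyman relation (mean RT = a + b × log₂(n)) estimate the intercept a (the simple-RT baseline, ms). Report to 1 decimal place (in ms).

322.0 ms

The slope on a log₂ axis is (935 − 799) / (3.3219 − 2.5850) = 184.541 ms/bit.
a = RT₁ − b·log₂ n₁ = 799 − 184.541 × 2.5850 = 321.970 ms.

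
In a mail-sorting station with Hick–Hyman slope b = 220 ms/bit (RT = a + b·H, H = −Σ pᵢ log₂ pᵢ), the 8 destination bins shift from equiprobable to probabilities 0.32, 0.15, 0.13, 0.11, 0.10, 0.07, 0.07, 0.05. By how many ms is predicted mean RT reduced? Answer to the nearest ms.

54 ms

The RT saving is b·ΔH. Equiprobable H₀ = log₂(8) = 3.0000 bits; with the given probabilities H = 2.7549 bits.
b·(H₀ − H) = 220 × (3.0000 − 2.7549) = 53.92 ms.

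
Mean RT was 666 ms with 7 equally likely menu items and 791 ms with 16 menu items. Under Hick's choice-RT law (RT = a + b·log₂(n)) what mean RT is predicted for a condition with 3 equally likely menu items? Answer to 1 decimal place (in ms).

RT is linear in log₂ n, so two points fix the line:
  b = (791 − 666) / (log₂ 16 − log₂ 7) = 125 / (4 − 2.8074) = 104.809 ms/bit
  a = 666 − 104.809 × 2.8074 = 371.764 ms
Then RT(3) = 371.764 + 104.809 × log₂ 3 = 371.764 + 104.809 × 1.5850 ≈ 537.882 ms.

537.9 ms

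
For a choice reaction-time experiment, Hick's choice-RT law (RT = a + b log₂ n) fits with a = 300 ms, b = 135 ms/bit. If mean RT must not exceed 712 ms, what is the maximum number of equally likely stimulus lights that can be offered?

8

135·log₂ n ≤ 712 − 300 = 412, giving log₂ n ≤ 3.0519 and n ≤ 8.293. The largest whole number is 8.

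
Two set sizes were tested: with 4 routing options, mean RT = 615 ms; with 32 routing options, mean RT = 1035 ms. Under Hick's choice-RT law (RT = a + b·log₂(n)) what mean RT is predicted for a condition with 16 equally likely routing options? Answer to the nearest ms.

With log₂ n on the abscissa the relation is linear; from the two conditions:
  b = (1035 − 615) / (log₂ 32 − log₂ 4) = 420 / (5 − 2) = 140 ms/bit
  a = 615 − 140 × 2 = 335 ms
Then RT(16) = 335 + 140 × log₂ 16 = 335 + 140 × 4 ≈ 895.000 ms.

895 ms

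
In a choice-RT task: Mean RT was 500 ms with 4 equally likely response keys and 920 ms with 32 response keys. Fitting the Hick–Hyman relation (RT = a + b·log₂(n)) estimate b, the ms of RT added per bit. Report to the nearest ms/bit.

140 ms/bit

b = (RT₂ − RT₁)/(log₂ n₂ − log₂ n₁) = (920 − 500)/(5 − 2) = 140 ms/bit.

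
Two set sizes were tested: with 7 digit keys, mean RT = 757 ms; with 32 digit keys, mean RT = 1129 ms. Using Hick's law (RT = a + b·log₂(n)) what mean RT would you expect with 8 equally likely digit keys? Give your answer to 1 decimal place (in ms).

With log₂ n on the abscissa the relation is linear; from the two conditions:
  b = (1129 − 757) / (log₂ 32 − log₂ 7) = 372 / (5 − 2.8074) = 169.658 ms/bit
  a = 757 − 169.658 × 2.8074 = 280.709 ms
Then RT(8) = 280.709 + 169.658 × log₂ 8 = 280.709 + 169.658 × 3 ≈ 789.684 ms.

789.7 ms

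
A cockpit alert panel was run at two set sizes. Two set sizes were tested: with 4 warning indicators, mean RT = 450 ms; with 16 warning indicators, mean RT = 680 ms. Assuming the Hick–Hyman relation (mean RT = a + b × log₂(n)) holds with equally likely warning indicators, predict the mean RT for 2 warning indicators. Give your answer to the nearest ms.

Fit slope and intercept:
  b = (680 − 450) / (log₂ 16 − log₂ 4) = 230 / (4 − 2) = 115 ms/bit
  a = 450 − 115 × 2 = 220 ms
Then RT(2) = 220 + 115 × log₂ 2 = 220 + 115 × 1 ≈ 335.000 ms.

335 ms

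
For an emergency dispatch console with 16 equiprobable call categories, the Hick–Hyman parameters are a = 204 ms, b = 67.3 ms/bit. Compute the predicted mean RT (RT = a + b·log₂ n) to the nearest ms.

log₂(16) = 4 bits, so RT = 204 + 67.3 × 4 ≈ 473.200 ms.

473 ms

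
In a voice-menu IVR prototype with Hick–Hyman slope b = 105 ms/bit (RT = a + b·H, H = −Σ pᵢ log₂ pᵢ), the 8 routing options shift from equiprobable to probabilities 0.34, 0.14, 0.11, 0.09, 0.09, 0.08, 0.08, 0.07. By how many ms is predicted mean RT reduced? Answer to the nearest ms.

26 ms

Equiprobable entropy H₀ = log₂ 8 = 3.0000 bits.
Skewed entropy H = −Σ pᵢ log₂ pᵢ = 2.7535 bits.
ΔRT = b·(H₀ − H) = 105 × 0.2465 = 25.89 ms.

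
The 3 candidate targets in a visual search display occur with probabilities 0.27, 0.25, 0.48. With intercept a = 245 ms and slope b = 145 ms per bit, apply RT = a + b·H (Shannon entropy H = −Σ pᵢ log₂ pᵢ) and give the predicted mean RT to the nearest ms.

H = 0.27·log₂(1/0.27) + 0.25·log₂(1/0.25) + 0.48·log₂(1/0.48) = 1.5183 bits.
RT = 245 + 145 × 1.5183 = 465.15 ms.

465 ms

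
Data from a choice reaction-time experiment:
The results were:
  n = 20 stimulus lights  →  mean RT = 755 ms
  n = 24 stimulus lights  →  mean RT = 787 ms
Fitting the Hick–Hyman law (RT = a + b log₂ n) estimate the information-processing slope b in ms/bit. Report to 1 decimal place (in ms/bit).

121.7 ms/bit

b = (RT₂ − RT₁)/(log₂ n₂ − log₂ n₁) = (787 − 755)/(4.5850 − 4.3219) = 121.657 ms/bit.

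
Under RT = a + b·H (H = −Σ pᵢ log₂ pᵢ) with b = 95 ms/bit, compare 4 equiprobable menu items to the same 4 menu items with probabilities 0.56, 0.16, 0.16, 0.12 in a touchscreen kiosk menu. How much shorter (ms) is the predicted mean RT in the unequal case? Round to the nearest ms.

Equiprobable entropy H₀ = log₂ 4 = 2.0000 bits.
Skewed entropy H = −Σ pᵢ log₂ pᵢ = 1.6815 bits.
ΔRT = b·(H₀ − H) = 95 × 0.3185 = 30.25 ms.

30 ms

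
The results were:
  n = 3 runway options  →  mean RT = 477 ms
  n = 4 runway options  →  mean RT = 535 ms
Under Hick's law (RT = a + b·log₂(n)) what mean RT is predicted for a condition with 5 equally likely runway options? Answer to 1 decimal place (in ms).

580.0 ms

Solve the two-equation system in a and b:
  b = (535 − 477) / (log₂ 4 − log₂ 3) = 58 / (2 − 1.5850) = 139.746 ms/bit
  a = 477 − 139.746 × 1.5850 = 255.507 ms
Then RT(5) = 255.507 + 139.746 × log₂ 5 = 255.507 + 139.746 × 2.3219 ≈ 579.988 ms.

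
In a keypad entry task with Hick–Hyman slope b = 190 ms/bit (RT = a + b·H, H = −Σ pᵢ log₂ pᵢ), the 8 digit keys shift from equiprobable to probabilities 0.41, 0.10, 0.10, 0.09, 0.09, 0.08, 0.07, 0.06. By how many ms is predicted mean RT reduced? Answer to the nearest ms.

The RT saving is b·ΔH. Equiprobable H₀ = log₂(8) = 3.0000 bits; with the given probabilities H = 2.6207 bits.
b·(H₀ − H) = 190 × (3.0000 − 2.6207) = 72.07 ms.

72 ms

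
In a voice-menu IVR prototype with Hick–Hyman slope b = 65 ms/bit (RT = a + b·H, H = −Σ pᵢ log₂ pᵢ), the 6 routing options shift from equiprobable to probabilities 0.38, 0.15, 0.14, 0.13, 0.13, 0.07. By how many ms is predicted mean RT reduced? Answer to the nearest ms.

14 ms

Equiprobable entropy H₀ = log₂ 6 = 2.5850 bits.
Skewed entropy H = −Σ pᵢ log₂ pᵢ = 2.3720 bits.
ΔRT = b·(H₀ − H) = 65 × 0.2130 = 13.85 ms.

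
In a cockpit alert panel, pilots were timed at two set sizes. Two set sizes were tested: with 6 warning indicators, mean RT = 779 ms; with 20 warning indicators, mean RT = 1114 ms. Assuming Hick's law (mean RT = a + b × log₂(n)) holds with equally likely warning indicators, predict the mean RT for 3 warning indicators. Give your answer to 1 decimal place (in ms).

Fit slope and intercept:
  b = (1114 − 779) / (log₂ 20 − log₂ 6) = 335 / (4.3219 − 2.5850) = 192.865 ms/bit
  a = 779 − 192.865 × 2.5850 = 280.451 ms
Then RT(3) = 280.451 + 192.865 × log₂ 3 = 280.451 + 192.865 × 1.5850 ≈ 586.135 ms.

586.1 ms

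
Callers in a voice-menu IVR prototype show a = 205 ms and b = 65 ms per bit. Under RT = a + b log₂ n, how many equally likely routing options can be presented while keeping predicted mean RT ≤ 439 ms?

12

Set 205 + 65·log₂ n ≤ 439 → log₂ n ≤ (439 − 205)/65 = 3.6000.
So n ≤ 2^3.6000 = 12.126; the largest integer n is 12.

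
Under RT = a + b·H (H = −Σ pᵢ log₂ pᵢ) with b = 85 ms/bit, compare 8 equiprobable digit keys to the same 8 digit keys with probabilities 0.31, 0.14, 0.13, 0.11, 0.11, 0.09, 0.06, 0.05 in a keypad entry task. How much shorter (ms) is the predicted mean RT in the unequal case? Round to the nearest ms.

19 ms

Equiprobable entropy H₀ = log₂ 8 = 3.0000 bits.
Skewed entropy H = −Σ pᵢ log₂ pᵢ = 2.7764 bits.
ΔRT = b·(H₀ − H) = 85 × 0.2236 = 19.01 ms.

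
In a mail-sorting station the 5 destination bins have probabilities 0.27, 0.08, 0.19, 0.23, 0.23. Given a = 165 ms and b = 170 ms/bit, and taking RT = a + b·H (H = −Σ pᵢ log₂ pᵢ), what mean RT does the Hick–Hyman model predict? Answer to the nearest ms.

544 ms

Entropy contributions −pᵢ log₂ pᵢ: 0.5100, 0.2915, 0.4552, 0.4877, 0.4877; sum H = 2.2321 bits.
RT = a + bH = 165 + 170·2.2321 = 544.46 ms.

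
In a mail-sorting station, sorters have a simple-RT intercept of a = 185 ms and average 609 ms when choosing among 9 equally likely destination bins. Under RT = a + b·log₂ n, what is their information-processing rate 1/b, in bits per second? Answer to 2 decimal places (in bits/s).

b = (609 − 185)/log₂ 9 = 424/3.1699 = 133.757 ms per bit = 0.13376 s/bit; the reciprocal is 7.476 bits/s.

7.48 bits/s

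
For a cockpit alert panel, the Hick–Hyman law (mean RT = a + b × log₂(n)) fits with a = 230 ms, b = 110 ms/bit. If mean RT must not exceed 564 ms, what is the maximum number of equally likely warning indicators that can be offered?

Information budget: (564 − 230)/110 = 3.0364 bits, so n ≤ 2^3.0364 = 8.204 → at most 8.

8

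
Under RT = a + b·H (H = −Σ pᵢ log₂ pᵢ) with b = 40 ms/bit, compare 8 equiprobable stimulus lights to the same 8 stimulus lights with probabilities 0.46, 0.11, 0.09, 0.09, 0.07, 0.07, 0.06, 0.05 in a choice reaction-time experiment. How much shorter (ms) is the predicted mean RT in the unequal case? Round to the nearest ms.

Equiprobable entropy H₀ = log₂ 8 = 3.0000 bits.
Skewed entropy H = −Σ pᵢ log₂ pᵢ = 2.4877 bits.
ΔRT = b·(H₀ − H) = 40 × 0.5123 = 20.49 ms.

20 ms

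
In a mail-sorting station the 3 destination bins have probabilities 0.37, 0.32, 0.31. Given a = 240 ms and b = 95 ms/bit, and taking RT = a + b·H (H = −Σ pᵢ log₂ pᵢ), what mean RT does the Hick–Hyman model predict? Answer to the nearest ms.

390 ms

H = 0.37·log₂(1/0.37) + 0.32·log₂(1/0.32) + 0.31·log₂(1/0.31) = 1.5806 bits.
RT = 240 + 95 × 1.5806 = 390.15 ms.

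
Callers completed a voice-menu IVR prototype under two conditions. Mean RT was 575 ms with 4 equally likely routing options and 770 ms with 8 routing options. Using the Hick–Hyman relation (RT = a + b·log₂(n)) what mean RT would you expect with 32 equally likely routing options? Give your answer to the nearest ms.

Solve the two-equation system in a and b:
  b = (770 − 575) / (log₂ 8 − log₂ 4) = 195 / (3 − 2) = 195 ms/bit
  a = 575 − 195 × 2 = 185 ms
Then RT(32) = 185 + 195 × log₂ 32 = 185 + 195 × 5 ≈ 1160.000 ms.

1160 ms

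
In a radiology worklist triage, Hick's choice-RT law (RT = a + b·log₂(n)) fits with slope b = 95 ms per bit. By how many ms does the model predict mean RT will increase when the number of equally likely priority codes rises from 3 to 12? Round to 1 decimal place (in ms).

190.0 ms

ΔRT = (a + b log₂ n₂) − (a + b log₂ n₁) = b·(log₂ n₂ − log₂ n₁).
log₂(12) − log₂(3) = log₂(12/3) = log₂(4) = 2.
ΔRT = 95 × 2.0000 = 190.000 ms.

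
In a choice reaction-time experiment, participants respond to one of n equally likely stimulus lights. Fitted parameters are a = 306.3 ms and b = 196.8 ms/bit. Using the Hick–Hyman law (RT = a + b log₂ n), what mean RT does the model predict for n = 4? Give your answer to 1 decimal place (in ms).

log₂(4) = 2 bits, so RT = 306.3 + 196.8 × 2 ≈ 699.900 ms.

699.9 ms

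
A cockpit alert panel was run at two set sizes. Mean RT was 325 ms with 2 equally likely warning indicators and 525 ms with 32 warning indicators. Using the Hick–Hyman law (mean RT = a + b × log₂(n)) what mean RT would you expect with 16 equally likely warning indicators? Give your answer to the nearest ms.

475 ms

Fit slope and intercept:
  b = (525 − 325) / (log₂ 32 − log₂ 2) = 200 / (5 − 1) = 50 ms/bit
  a = 325 − 50 × 1 = 275 ms
Then RT(16) = 275 + 50 × log₂ 16 = 275 + 50 × 4 ≈ 475.000 ms.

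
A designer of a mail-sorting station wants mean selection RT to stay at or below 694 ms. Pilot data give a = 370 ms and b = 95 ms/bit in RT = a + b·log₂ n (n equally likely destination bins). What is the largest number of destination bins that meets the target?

10

95·log₂ n ≤ 694 − 370 = 324, giving log₂ n ≤ 3.4105 and n ≤ 10.633. The largest whole number is 10.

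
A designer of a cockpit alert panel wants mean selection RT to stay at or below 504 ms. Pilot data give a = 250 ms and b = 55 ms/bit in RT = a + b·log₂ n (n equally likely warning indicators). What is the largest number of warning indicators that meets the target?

24

Set 250 + 55·log₂ n ≤ 504 → log₂ n ≤ (504 − 250)/55 = 4.6182.
So n ≤ 2^4.6182 = 24.559; the largest integer n is 24.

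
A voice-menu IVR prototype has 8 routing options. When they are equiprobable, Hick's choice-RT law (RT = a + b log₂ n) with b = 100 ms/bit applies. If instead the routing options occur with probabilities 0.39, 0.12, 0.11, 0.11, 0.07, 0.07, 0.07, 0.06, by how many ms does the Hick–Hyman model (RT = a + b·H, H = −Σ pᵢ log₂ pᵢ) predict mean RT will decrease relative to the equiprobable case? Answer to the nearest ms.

35 ms

Equiprobable entropy H₀ = log₂ 8 = 3.0000 bits.
Skewed entropy H = −Σ pᵢ log₂ pᵢ = 2.6466 bits.
ΔRT = b·(H₀ − H) = 100 × 0.3534 = 35.34 ms.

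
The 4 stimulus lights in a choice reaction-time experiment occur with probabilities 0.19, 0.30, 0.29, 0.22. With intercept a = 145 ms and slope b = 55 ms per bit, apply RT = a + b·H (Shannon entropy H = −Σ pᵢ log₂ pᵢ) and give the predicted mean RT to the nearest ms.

254 ms

Entropy contributions −pᵢ log₂ pᵢ: 0.4552, 0.5211, 0.5179, 0.4806; sum H = 1.9748 bits.
RT = a + bH = 145 + 55·1.9748 = 253.61 ms.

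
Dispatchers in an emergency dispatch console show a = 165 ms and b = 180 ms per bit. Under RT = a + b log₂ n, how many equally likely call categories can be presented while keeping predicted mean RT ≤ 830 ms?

180·log₂ n ≤ 830 − 165 = 665, giving log₂ n ≤ 3.6944 and n ≤ 12.946. The largest whole number is 12.

12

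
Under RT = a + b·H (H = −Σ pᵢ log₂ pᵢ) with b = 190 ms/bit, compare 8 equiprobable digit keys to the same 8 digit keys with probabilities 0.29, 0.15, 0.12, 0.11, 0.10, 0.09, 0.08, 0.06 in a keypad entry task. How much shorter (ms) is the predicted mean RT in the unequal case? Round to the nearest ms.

The RT saving is b·ΔH. Equiprobable H₀ = log₂(8) = 3.0000 bits; with the given probabilities H = 2.8257 bits.
b·(H₀ − H) = 190 × (3.0000 − 2.8257) = 33.12 ms.

33 ms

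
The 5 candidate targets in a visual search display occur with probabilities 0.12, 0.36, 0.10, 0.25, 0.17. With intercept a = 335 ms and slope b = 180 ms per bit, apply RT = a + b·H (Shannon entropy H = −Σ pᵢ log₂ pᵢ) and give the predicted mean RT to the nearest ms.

H = 0.12·log₂(1/0.12) + 0.36·log₂(1/0.36) + 0.10·log₂(1/0.10) + 0.25·log₂(1/0.25) + 0.17·log₂(1/0.17) = 2.1645 bits.
RT = 335 + 180 × 2.1645 = 724.60 ms.

725 ms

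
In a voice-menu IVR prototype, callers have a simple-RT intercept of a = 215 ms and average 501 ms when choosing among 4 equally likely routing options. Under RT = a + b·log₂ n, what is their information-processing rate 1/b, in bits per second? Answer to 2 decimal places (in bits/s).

Choice component = 501 − 215 = 286 ms over log₂(4) = 2 bits.
b = 286 / 2 = 143.000 ms/bit, so 1/b = 6.993 bits/s.

6.99 bits/s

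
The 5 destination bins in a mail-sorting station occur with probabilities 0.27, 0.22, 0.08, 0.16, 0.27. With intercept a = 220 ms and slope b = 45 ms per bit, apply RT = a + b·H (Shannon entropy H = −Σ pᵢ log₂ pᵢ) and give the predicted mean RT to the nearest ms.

H = 0.27·log₂(1/0.27) + 0.22·log₂(1/0.22) + 0.08·log₂(1/0.08) + 0.16·log₂(1/0.16) + 0.27·log₂(1/0.27) = 2.2151 bits.
RT = 220 + 45 × 2.2151 = 319.68 ms.

320 ms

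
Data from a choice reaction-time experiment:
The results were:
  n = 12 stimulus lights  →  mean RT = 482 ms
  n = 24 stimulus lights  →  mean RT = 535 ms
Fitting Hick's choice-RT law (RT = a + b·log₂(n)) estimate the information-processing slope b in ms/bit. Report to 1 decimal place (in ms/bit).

Slope: b = (535 − 482) / (log₂ 24 − log₂ 12) = 53/1.0000 = 53.000 ms/bit.

53.0 ms/bit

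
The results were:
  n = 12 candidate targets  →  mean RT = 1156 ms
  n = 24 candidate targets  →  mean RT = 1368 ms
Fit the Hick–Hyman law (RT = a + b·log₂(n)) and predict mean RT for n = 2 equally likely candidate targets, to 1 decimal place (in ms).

With log₂ n on the abscissa the relation is linear; from the two conditions:
  b = (1368 − 1156) / (log₂ 24 − log₂ 12) = 212 / (4.5850 − 3.5850) = 212.000 ms/bit
  a = 1156 − 212.000 × 3.5850 = 395.988 ms
Then RT(2) = 395.988 + 212.000 × log₂ 2 = 395.988 + 212.000 × 1 ≈ 607.988 ms.

608.0 ms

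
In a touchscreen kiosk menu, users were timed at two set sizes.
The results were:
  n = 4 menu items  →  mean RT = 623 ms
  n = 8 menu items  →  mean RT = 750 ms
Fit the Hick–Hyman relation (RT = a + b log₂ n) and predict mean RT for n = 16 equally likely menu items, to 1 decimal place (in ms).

Fit slope and intercept:
  b = (750 − 623) / (log₂ 8 − log₂ 4) = 127 / (3 − 2) = 127.000 ms/bit
  a = 623 − 127.000 × 2 = 369.000 ms
Then RT(16) = 369.000 + 127.000 × log₂ 16 = 369.000 + 127.000 × 4 ≈ 877.000 ms.

877.0 ms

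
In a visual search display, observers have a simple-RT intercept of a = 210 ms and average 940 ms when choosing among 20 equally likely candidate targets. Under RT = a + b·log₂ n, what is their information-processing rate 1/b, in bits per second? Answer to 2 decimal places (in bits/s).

5.92 bits/s

b = (940 − 210)/log₂ 20 = 730/4.3219 = 168.906 ms per bit = 0.16891 s/bit; the reciprocal is 5.920 bits/s.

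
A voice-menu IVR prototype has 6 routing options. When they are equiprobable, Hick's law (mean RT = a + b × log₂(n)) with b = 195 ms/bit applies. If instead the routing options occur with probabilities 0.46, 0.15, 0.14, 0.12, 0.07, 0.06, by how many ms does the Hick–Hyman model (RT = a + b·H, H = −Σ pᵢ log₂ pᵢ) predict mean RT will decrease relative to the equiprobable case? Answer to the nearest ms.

The RT saving is b·ΔH. Equiprobable H₀ = log₂(6) = 2.5850 bits; with the given probabilities H = 2.2021 bits.
b·(H₀ − H) = 195 × (2.5850 − 2.2021) = 74.65 ms.

75 ms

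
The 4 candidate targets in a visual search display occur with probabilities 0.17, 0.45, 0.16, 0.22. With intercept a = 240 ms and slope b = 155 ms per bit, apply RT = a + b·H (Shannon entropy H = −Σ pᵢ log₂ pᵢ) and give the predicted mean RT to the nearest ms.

Entropy contributions −pᵢ log₂ pᵢ: 0.4346, 0.5184, 0.4230, 0.4806; sum H = 1.8566 bits.
RT = a + bH = 240 + 155·1.8566 = 527.77 ms.

528 ms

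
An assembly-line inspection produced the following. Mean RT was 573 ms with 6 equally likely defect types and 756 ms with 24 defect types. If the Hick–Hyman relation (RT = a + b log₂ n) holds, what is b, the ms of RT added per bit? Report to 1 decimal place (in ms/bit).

91.5 ms/bit

Slope: b = (756 − 573) / (log₂ 24 − log₂ 6) = 183/2.0000 = 91.500 ms/bit.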